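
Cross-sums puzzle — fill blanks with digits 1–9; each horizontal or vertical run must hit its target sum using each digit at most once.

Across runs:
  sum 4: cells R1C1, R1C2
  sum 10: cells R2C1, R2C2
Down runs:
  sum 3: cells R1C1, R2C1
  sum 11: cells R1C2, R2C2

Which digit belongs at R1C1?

1

4 in 2 cells must be {1,3}; 3 in 2 cells must be {1,2}.
The 4 across and the 3 down share only 1, so R1C1 = 1.
R1C2 = 4 − 1 = 3 completes the 4 across.
R2C1 = 3 − 1 = 2 completes the 3 down.
R2C2 = 10 − 2 = 8 completes the 10 across.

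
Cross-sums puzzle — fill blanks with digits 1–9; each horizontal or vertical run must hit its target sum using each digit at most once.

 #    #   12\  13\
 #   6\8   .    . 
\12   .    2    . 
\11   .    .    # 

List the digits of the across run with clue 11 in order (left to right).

2, 9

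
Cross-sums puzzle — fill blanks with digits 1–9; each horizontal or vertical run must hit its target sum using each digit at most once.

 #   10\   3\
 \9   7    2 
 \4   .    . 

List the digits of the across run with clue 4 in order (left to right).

3 1

4 in 2 cells must be {1,3}; 3 in 2 cells must be {1,2}.
R2C1 = 10 − 7 = 3 completes the 10 down.
R2C2 = 4 − 3 = 1 completes the 4 across.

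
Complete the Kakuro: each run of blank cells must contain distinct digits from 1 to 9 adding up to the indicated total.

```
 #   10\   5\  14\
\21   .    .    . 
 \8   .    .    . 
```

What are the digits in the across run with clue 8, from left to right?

2 1 5

The 21 across and the 5 down share only 4, so R1C2 = 4.
R2C2 = 5 − 4 = 1 completes the 5 down.
Given what's placed, R2C3 must be 5 to fit the 8 across and 14 down.
R1C3 = 14 − 5 = 9 completes the 14 down.
R2C1 = 8 − 6 = 2 completes the 8 across.
R1C1 = 21 − 13 = 8 completes the 21 across.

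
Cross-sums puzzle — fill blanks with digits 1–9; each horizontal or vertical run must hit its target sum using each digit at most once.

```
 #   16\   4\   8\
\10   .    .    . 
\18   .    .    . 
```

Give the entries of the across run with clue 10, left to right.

16 in 2 cells must be {7,9}; 4 in 2 cells must be {1,3}.
The 10 across and the 16 down share only 7, so R1C1 = 7.
Given what's placed, R1C2 must be 1 to fit the 10 across and 4 down.
R1C3 = 10 − 8 = 2 completes the 10 across.
R2C1 = 16 − 7 = 9 completes the 16 down.
R2C2 = 4 − 1 = 3 completes the 4 down.
R2C3 = 18 − 12 = 6 completes the 18 across.

7, 1, 2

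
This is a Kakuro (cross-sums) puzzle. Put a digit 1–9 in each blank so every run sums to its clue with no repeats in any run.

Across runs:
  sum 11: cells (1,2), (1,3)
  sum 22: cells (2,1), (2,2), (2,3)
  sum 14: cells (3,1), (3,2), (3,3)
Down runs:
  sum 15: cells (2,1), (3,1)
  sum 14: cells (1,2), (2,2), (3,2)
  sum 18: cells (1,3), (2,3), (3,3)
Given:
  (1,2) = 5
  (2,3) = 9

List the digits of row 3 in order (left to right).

9 2 3

(1,3) = 11 − 5 = 6 completes the 11 across.
(3,3) = 18 − 15 = 3 completes the 18 down.
Nothing is forced directly, so branch on (3,2), whose candidates are 2 or 6 or 7. If (3,2) = 6: then (2,2) would have to be in {5,6,7,8} for the 22 across but in {3} for the 14 down — contradiction. If (3,2) = 7: then (2,2) would have to be in {5,6,7,8} for the 22 across but in {2} for the 14 down — contradiction. So (3,2) = 2.
(2,2) = 14 − 7 = 7 completes the 14 down.
(3,1) = 14 − 5 = 9 completes the 14 across.
(2,1) = 22 − 16 = 6 completes the 22 across.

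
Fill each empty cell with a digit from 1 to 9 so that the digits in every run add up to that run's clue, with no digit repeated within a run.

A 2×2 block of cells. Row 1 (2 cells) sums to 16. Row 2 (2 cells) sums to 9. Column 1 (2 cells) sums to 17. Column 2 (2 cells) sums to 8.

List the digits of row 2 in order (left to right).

8 1

16 in 2 cells must be {7,9}; 17 in 2 cells must be {8,9}.
The 16 across and the 17 down share only 9, so (1,1) = 9.
(1,2) = 16 − 9 = 7 completes the 16 across.
(2,1) = 17 − 9 = 8 completes the 17 down.
(2,2) = 9 − 8 = 1 completes the 9 across.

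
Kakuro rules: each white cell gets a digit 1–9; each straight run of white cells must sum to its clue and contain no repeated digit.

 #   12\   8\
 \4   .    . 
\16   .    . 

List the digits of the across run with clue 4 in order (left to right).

4 in 2 cells must be {1,3}; 16 in 2 cells must be {7,9}.
The 4 across and the 12 down share only 3, so R1C1 = 3.
R1C2 = 4 − 3 = 1 completes the 4 across.
R2C1 = 12 − 3 = 9 completes the 12 down.
R2C2 = 16 − 9 = 7 completes the 16 across.

3 1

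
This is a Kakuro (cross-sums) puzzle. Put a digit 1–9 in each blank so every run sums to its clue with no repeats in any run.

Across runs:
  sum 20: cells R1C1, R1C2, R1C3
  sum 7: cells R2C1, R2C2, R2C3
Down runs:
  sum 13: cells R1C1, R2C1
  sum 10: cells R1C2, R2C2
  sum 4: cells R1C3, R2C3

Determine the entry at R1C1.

9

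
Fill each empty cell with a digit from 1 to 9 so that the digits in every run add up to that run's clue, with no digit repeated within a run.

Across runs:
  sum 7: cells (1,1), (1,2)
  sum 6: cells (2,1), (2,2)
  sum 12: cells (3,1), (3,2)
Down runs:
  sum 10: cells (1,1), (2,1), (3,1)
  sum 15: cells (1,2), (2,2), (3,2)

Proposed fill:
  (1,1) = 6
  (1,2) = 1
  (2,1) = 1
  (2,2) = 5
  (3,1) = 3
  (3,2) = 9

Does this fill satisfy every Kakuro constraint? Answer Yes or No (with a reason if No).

Across: 6+1=7; 1+5=6; 3+9=12. Down: 6+1+3=10; 1+5+9=15. No digit repeats within any run.

Yes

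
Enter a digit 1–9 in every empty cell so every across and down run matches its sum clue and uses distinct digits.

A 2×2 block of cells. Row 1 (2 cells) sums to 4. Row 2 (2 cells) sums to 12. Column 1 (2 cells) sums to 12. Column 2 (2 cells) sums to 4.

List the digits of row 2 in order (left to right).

4 in 2 cells must be {1,3}.
The 4 across and the 12 down share only 3, so (1,1) = 3.
(1,2) = 4 − 3 = 1 completes the 4 across.
(2,1) = 12 − 3 = 9 completes the 12 down.
(2,2) = 12 − 9 = 3 completes the 12 across.

9, 3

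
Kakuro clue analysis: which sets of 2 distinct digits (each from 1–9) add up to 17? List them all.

2 distinct digits from 1–9 sum between 3 and 17.
Only one set works: {8,9}.

{8,9}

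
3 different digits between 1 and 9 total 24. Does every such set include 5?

No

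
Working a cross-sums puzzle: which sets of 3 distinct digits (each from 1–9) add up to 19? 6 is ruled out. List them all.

3 distinct digits from 1–9 sum between 6 and 24.
Dropping sets that contain 6.

{2,8,9}; {3,7,9}; {4,7,8}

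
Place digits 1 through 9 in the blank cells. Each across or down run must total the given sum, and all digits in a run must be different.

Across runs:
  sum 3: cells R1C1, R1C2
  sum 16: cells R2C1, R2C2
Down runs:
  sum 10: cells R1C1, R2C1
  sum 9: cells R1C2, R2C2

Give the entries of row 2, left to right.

3 in 2 cells must be {1,2}; 16 in 2 cells must be {7,9}.
The 16 across and the 9 down share only 7, so R2C2 = 7.
R1C2 = 9 − 7 = 2 completes the 9 down.
R2C1 = 16 − 7 = 9 completes the 16 across.
R1C1 = 3 − 2 = 1 completes the 3 across.

9 7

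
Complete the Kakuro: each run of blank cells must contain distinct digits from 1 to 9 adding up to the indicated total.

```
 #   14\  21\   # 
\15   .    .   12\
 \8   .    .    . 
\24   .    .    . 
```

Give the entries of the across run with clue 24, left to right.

24 in 3 cells must be {7,8,9}.
Nothing is forced directly, so branch on R2C2, whose candidates are 4 or 5. If R2C2 = 5: then R2C3 would have to be in {1,2} for the 8 across but in {3,4,5,7,8,9} for the 12 down — contradiction. So R2C2 = 4.
Given what's placed, R2C3 must be 3 to fit the 8 across and 12 down.
R3C3 = 12 − 3 = 9 completes the 12 down.
R2C1 = 8 − 7 = 1 completes the 8 across.
R3C2 = 8: the only remaining digit allowed by both the 24 across and the 21 down.
R1C2 = 21 − 12 = 9 completes the 21 down.
R3C1 = 24 − 17 = 7 completes the 24 across.

7, 8, 9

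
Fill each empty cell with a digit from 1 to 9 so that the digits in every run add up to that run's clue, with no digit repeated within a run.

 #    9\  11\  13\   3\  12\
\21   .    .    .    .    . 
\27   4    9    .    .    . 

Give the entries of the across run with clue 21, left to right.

5, 2, 6, 1, 7

3 in 2 cells must be {1,2}.
R1C1 = 9 − 4 = 5 completes the 9 down.
R1C2 = 11 − 9 = 2 completes the 11 down.
R1C4 = 1: the only remaining digit allowed by both the 21 across and the 3 down.
R2C4 = 3 − 1 = 2 completes the 3 down.
No cell is forced outright now. R2C3 can only be 5 or 7 (the digits allowed by both its 27 across and its 13 down). If R2C3 = 5: then R1C3 would have to be in {4,6,7,9} for the 21 across but in {8} for the 13 down — contradiction. So R2C3 = 7.
R1C3 = 13 − 7 = 6 completes the 13 down.
R1C5 = 21 − 14 = 7 completes the 21 across.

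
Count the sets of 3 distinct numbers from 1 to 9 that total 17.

7

3 distinct digits from 1–9 sum between 6 and 24.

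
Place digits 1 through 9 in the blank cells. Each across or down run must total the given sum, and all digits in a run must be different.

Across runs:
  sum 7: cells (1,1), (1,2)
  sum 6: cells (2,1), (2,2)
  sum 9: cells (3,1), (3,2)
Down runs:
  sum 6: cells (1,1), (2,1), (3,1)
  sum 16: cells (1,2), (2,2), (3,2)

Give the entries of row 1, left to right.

3, 4

6 in 3 cells must be {1,2,3}.
Nothing is forced directly, so branch on (1,1), whose candidates are 1 or 2 or 3. If (1,1) = 1: that forces (1,2) = 6, (2,1) = 2, after which (2,2) would have to be in {4} for the 6 across but in {1,2,3,7,8,9} for the 16 down — contradiction. If (1,1) = 2: that forces (1,2) = 5, (2,1) = 1, after which (2,2) would have to be in {5} for the 6 across but in {2,3,4,7,8,9} for the 16 down — contradiction. So (1,1) = 3.
(1,2) = 7 − 3 = 4 completes the 7 across.
Given what's placed, (2,2) must be 5 to fit the 6 across and 16 down.
(3,2) = 16 − 9 = 7 completes the 16 down.
(2,1) = 6 − 5 = 1 completes the 6 across.
(3,1) = 9 − 7 = 2 completes the 9 across.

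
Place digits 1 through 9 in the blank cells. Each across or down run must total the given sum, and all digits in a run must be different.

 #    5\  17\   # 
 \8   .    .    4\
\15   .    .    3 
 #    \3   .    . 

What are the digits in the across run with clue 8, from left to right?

1 7

3 in 2 cells must be {1,2}; 4 in 2 cells must be {1,3}.
Given what's placed, R2C1 must be 4 to fit the 15 across and 5 down.
R2C2 = 15 − 7 = 8 completes the 15 across.
Given what's placed, R3C2 must be 2 to fit the 3 across and 17 down.
R3C3 = 3 − 2 = 1 completes the 3 across.
R1C1 = 5 − 4 = 1 completes the 5 down.
R1C2 = 8 − 1 = 7 completes the 8 across.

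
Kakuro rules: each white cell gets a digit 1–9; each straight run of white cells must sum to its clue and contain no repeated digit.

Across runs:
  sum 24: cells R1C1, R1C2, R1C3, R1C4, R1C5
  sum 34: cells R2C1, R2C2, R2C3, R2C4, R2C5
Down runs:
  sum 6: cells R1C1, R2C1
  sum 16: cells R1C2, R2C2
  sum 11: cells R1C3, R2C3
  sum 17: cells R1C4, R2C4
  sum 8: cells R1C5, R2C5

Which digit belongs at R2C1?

4

34 in 5 cells must be {4,6,7,8,9}; 16 in 2 cells must be {7,9}; 17 in 2 cells must be {8,9}.
Only 4 fits R2C1 under both its across sum 34 and down sum 6.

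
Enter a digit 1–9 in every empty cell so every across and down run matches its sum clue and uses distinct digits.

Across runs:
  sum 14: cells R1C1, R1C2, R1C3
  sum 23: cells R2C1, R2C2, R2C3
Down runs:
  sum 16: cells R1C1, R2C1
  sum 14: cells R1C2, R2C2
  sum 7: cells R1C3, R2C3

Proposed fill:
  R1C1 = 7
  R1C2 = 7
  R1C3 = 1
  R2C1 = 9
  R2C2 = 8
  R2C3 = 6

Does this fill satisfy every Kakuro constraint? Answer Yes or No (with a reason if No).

No — the across run R1C1–R1C3 sums to 15, not 14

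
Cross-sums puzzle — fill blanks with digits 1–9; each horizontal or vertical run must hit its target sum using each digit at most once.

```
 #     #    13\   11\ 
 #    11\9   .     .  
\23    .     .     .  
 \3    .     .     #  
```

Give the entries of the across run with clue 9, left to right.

23 in 3 cells must be {6,8,9}; 3 in 2 cells must be {1,2}.
The 3 across and the 11 down share only 2, so R3C1 = 2.
R3C2 = 3 − 2 = 1 completes the 3 across.
R2C1 = 11 − 2 = 9 completes the 11 down.
R2C2 = 8: the only remaining digit allowed by both the 23 across and the 13 down.
R2C3 = 23 − 17 = 6 completes the 23 across.
R1C2 = 13 − 9 = 4 completes the 13 down.
R1C3 = 9 − 4 = 5 completes the 9 across.

4 5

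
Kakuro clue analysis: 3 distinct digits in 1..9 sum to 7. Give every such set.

{1,2,4}

3 distinct digits from 1–9 sum between 6 and 24.
Only one set works: {1,2,4}.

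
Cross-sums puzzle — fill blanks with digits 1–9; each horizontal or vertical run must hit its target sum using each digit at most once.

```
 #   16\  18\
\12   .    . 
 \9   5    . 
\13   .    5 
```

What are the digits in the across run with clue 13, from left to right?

8 5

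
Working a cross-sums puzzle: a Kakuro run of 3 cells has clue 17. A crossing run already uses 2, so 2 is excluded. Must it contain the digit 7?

Counterexample: {3,5,9} sums to 17 under that restriction without using 7.

No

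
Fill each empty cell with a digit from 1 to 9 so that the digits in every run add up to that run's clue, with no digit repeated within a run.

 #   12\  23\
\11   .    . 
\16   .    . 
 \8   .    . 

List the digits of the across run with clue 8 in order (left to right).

2, 6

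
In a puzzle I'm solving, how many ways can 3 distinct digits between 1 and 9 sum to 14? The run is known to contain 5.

3 distinct digits from 1–9 sum between 6 and 24.
Keeping only sets containing 5.
Enumerating: {1,5,8}, {2,5,7}, {3,5,6}.

3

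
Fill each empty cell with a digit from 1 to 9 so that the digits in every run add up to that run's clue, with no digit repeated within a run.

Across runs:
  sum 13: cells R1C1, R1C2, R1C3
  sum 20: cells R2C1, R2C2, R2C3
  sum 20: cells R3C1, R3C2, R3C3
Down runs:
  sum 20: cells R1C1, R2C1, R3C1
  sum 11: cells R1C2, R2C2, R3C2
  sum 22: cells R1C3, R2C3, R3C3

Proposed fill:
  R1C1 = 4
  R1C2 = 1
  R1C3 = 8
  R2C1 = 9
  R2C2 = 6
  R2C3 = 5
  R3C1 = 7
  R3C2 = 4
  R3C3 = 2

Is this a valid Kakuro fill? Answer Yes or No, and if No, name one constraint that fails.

No — the down run R1C3–R3C3 sums to 15, not 22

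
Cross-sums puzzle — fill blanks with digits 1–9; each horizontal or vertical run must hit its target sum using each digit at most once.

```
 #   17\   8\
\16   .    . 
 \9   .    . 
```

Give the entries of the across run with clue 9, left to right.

16 in 2 cells must be {7,9}; 17 in 2 cells must be {8,9}.
The 16 across and the 17 down share only 9, so R1C1 = 9.
R1C2 = 16 − 9 = 7 completes the 16 across.
R2C1 = 17 − 9 = 8 completes the 17 down.
R2C2 = 9 − 8 = 1 completes the 9 across.

8 1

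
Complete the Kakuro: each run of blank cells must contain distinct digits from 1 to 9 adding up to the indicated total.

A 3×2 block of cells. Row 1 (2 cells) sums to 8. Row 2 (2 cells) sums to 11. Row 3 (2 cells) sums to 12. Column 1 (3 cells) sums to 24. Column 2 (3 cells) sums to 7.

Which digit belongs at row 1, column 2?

1

24 in 3 cells must be {7,8,9}; 7 in 3 cells must be {1,2,4}.
The 8 across and the 24 down share only 7, so (1,1) = 7.
(1,2) = 8 − 7 = 1 completes the 8 across.
Given what's placed, (3,2) must be 4 to fit the 12 across and 7 down.
(2,2) = 7 − 5 = 2 completes the 7 down.
(3,1) = 12 − 4 = 8 completes the 12 across.
(2,1) = 11 − 2 = 9 completes the 11 across.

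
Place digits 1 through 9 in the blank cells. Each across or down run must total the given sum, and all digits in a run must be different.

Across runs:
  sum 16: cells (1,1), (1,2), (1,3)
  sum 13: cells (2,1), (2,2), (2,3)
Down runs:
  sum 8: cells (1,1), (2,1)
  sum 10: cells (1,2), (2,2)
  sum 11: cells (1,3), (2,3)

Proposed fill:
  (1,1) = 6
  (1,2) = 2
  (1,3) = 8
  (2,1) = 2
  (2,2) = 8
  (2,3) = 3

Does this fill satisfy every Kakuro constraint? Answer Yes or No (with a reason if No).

Across: 6+2+8=16; 2+8+3=13. Down: 6+2=8; 2+8=10; 8+3=11. No digit repeats within any run.

Yes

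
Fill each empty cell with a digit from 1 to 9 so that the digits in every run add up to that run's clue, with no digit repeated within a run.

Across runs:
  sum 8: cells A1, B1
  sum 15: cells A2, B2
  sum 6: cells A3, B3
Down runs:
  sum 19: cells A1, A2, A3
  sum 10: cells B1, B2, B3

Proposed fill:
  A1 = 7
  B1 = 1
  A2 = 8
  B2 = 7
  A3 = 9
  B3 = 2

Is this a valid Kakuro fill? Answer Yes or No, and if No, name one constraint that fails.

No — the across run A3–B3 sums to 11, not 6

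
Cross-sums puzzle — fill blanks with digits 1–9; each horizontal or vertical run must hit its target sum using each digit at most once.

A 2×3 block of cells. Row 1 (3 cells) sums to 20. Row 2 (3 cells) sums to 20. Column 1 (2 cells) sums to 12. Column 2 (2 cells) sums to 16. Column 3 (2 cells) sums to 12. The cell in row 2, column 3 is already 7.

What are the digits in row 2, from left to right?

4 9 7

16 in 2 cells must be {7,9}.
(1,3) = 12 − 7 = 5 completes the 12 down.
Given what's placed, (2,2) must be 9 to fit the 20 across and 16 down.
(1,2) = 16 − 9 = 7 completes the 16 down.
(2,1) = 20 − 16 = 4 completes the 20 across.
(1,1) = 20 − 12 = 8 completes the 20 across.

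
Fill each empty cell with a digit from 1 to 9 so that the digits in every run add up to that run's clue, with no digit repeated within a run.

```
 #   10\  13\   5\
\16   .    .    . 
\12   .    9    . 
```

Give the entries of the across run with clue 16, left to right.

R1C2 = 13 − 9 = 4 completes the 13 down.
R1C3 = 3: the only remaining digit allowed by both the 16 across and the 5 down.
R2C3 = 5 − 3 = 2 completes the 5 down.
R1C1 = 16 − 7 = 9 completes the 16 across.
R2C1 = 12 − 11 = 1 completes the 12 across.

9, 4, 3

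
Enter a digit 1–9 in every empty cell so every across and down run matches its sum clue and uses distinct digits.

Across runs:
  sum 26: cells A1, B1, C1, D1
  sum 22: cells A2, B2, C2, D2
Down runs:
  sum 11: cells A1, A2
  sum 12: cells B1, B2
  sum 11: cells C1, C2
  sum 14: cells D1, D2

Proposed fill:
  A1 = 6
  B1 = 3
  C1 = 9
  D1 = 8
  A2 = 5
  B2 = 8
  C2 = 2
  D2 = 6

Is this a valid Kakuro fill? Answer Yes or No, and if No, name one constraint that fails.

No — the down run B1–B2 sums to 11, not 12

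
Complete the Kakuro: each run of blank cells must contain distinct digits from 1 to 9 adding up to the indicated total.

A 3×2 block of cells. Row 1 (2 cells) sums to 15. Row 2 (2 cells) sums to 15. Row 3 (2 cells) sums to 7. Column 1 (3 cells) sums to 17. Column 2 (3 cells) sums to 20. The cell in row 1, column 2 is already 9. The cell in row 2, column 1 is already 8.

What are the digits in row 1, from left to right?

(1,1) = 15 − 9 = 6 completes the 15 across.
(2,2) = 15 − 8 = 7 completes the 15 across.
(3,1) = 17 − 14 = 3 completes the 17 down.
(3,2) = 7 − 3 = 4 completes the 7 across.

6 9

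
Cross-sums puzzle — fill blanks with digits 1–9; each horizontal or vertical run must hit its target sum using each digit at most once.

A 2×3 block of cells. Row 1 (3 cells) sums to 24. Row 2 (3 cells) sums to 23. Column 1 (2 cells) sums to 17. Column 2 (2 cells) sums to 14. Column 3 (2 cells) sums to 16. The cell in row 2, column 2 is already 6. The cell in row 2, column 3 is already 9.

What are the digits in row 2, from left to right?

24 in 3 cells must be {7,8,9}; 23 in 3 cells must be {6,8,9}; 17 in 2 cells must be {8,9}.
(1,2) = 14 − 6 = 8 completes the 14 down.
(1,3) = 16 − 9 = 7 completes the 16 down.
(2,1) = 23 − 15 = 8 completes the 23 across.
(1,1) = 24 − 15 = 9 completes the 24 across.

8, 6, 9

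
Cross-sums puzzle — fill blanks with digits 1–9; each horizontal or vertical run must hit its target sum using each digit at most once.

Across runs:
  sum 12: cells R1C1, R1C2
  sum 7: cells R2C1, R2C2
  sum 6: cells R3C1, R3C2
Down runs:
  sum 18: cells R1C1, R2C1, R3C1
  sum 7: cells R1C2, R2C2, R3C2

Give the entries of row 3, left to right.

4, 2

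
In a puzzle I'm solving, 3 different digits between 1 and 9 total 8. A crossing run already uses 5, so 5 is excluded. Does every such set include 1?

Yes

The only way to make 8 from 3 distinct digits under that restriction is {1,3,4}, which contains 1.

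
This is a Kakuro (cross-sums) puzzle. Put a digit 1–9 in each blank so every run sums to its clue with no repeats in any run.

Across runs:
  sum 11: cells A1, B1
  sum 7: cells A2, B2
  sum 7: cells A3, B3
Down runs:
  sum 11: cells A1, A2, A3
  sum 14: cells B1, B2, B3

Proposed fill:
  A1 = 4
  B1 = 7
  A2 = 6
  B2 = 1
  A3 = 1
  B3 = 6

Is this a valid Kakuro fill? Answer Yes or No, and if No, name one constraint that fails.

Across: 4+7=11; 6+1=7; 1+6=7. Down: 4+6+1=11; 7+1+6=14. No digit repeats within any run.

Yes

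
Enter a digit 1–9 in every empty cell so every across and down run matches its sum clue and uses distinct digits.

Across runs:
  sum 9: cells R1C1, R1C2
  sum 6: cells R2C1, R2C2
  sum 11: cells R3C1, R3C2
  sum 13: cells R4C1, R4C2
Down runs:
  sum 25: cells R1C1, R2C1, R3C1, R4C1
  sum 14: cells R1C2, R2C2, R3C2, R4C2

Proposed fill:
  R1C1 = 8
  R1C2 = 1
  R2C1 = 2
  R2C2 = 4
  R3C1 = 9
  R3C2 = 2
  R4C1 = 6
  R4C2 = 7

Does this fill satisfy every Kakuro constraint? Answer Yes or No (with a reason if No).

Yes

Across: 8+1=9; 2+4=6; 9+2=11; 6+7=13. Down: 8+2+9+6=25; 1+4+2+7=14. No digit repeats within any run.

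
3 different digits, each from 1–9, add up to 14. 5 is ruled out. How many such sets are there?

5

3 distinct digits from 1–9 sum between 6 and 24.
Dropping sets that contain 5.
Enumerating: {1,4,9}, {1,6,7}, {2,3,9}, {2,4,8}, {3,4,7}.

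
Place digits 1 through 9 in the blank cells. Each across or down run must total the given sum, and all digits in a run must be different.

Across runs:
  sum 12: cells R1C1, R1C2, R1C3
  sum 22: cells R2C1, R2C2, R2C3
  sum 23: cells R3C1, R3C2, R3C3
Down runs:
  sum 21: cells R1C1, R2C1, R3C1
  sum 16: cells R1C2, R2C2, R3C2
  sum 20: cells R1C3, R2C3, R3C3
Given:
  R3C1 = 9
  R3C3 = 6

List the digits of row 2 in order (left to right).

8 5 9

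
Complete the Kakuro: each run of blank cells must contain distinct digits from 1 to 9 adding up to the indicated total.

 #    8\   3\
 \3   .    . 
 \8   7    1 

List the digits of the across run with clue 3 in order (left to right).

3 in 2 cells must be {1,2}.
R1C1 = 8 − 7 = 1 completes the 8 down.
R1C2 = 3 − 1 = 2 completes the 3 across.

1 2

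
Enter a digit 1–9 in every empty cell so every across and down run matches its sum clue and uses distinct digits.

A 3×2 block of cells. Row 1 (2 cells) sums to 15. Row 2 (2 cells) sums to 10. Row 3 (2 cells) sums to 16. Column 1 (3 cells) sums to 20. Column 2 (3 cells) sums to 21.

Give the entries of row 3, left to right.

9 7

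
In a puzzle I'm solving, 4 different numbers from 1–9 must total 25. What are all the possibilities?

{1,7,8,9}; {2,6,8,9}; {3,5,8,9}; {3,6,7,9}; {4,5,7,9}; {4,6,7,8}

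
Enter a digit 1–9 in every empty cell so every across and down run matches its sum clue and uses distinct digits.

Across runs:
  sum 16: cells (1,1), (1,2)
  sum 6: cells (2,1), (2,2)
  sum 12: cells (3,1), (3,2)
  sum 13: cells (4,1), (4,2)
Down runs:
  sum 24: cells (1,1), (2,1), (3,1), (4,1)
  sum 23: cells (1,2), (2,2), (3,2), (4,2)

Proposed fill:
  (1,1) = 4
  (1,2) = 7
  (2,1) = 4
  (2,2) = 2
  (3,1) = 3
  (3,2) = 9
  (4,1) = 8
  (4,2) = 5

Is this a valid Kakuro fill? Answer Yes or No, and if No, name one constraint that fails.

No — the across run (1,1)–(1,2) sums to 11, not 16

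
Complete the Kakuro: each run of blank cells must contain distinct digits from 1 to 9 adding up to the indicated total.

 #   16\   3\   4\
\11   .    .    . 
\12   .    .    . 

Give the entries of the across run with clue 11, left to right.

16 in 2 cells must be {7,9}; 3 in 2 cells must be {1,2}; 4 in 2 cells must be {1,3}.
The 11 across and the 16 down share only 7, so R1C1 = 7.
Given what's placed, R1C2 must be 1 to fit the 11 across and 3 down.
R1C3 = 11 − 8 = 3 completes the 11 across.
R2C1 = 16 − 7 = 9 completes the 16 down.
R2C2 = 3 − 1 = 2 completes the 3 down.
R2C3 = 12 − 11 = 1 completes the 12 across.

7, 1, 3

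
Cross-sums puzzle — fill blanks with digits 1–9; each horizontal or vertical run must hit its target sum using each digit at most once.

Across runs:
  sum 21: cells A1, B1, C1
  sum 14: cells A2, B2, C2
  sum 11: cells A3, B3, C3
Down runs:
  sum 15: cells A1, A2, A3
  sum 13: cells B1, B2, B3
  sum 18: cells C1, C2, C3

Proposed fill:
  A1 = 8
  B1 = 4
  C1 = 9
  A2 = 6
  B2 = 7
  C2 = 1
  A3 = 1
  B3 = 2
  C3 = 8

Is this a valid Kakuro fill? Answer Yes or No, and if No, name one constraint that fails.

Across: 8+4+9=21; 6+7+1=14; 1+2+8=11. Down: 8+6+1=15; 4+7+2=13; 9+1+8=18. No digit repeats within any run.

Yes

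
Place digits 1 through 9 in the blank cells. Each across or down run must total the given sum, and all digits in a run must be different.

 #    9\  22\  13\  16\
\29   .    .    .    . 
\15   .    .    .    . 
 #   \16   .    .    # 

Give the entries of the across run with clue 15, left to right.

2 5 1 7

29 in 4 cells must be {5,7,8,9}; 16 in 2 cells must be {7,9}.
Nothing is forced directly, so branch on R3C3, whose candidates are 7 or 9. If R3C3 = 9: then R1C3 would have to be in {5,7,8,9} for the 29 across but in {1,3} for the 13 down — contradiction. So R3C3 = 7.
Given what's placed, R1C3 must be 5 to fit the 29 across and 13 down.
R2C3 = 13 − 12 = 1 completes the 13 down.
R3C2 = 16 − 7 = 9 completes the 16 across.
No cell is forced outright now. R1C4 can only be 7 or 9 (the digits allowed by both its 29 across and its 16 down). If R1C4 = 7: that forces R1C1 = 8, after which R1C2 would have to be in {9} for the 29 across but in {5,6,7,8} for the 22 down — contradiction. So R1C4 = 9.
R2C4 = 16 − 9 = 7 completes the 16 down.
Given what's placed, R2C2 must be 5 to fit the 15 across and 22 down.
R1C2 = 22 − 14 = 8 completes the 22 down.
R2C1 = 15 − 13 = 2 completes the 15 across.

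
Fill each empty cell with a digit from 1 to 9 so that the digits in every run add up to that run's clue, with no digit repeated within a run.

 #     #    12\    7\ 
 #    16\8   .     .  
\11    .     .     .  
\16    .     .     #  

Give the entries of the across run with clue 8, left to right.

16 in 2 cells must be {7,9}.
The 11 across and the 16 down share only 7, so R2C1 = 7.
R3C1 = 16 − 7 = 9 completes the 16 down.
R3C2 = 16 − 9 = 7 completes the 16 across.
No cell is forced outright now. R2C2 can only be 1 or 3 (the digits allowed by both its 11 across and its 12 down). If R2C2 = 1: then R1C2 would have to be in {1,2,3,5,6,7} for the 8 across but in {4} for the 12 down — contradiction. So R2C2 = 3.
R1C2 = 12 − 10 = 2 completes the 12 down.
R1C3 = 8 − 2 = 6 completes the 8 across.
R2C3 = 11 − 10 = 1 completes the 11 across.

2, 6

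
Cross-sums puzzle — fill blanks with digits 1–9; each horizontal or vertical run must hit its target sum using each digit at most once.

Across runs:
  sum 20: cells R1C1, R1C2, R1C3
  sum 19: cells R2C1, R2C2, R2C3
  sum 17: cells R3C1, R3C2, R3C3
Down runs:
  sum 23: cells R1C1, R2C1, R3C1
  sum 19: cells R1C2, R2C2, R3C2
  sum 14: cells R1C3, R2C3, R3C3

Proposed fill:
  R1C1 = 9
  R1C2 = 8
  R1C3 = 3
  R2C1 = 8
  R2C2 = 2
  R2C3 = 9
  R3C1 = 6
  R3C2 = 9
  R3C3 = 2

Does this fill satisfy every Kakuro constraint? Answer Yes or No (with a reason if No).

Across: 9+8+3=20; 8+2+9=19; 6+9+2=17. Down: 9+8+6=23; 8+2+9=19; 3+9+2=14. No digit repeats within any run.

Yes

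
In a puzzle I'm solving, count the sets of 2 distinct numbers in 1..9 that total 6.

2

2 distinct digits from 1–9 sum between 3 and 17.
Enumerating: {1,5}, {2,4}.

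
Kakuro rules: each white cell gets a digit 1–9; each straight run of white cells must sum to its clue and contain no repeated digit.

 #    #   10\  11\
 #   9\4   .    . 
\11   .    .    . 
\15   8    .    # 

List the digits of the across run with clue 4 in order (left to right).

1 3

4 in 2 cells must be {1,3}.
Intersecting the 4 across with the 11 down forces R1C3 = 3.
R2C1 = 9 − 8 = 1 completes the 9 down.
R2C3 = 11 − 3 = 8 completes the 11 down.
R3C2 = 15 − 8 = 7 completes the 15 across.
R1C2 = 4 − 3 = 1 completes the 4 across.
R2C2 = 11 − 9 = 2 completes the 11 across.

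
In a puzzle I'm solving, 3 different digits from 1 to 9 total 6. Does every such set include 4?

The only way to make 6 from 3 distinct digits is {1,2,3}, which does not contain 4.

No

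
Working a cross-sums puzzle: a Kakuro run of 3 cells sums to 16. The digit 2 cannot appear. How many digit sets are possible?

3 distinct digits from 1–9 sum between 6 and 24.
Dropping sets that contain 2.
Enumerating: {1,6,9}, {1,7,8}, {3,4,9}, {3,5,8}, {3,6,7}, {4,5,7}.

6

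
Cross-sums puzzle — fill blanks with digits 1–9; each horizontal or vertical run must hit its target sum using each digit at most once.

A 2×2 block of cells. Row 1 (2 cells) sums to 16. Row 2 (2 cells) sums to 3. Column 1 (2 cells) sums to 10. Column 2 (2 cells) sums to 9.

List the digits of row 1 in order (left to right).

16 in 2 cells must be {7,9}; 3 in 2 cells must be {1,2}.
The 16 across and the 9 down share only 7, so (1,2) = 7.
(2,2) = 9 − 7 = 2 completes the 9 down.
(1,1) = 16 − 7 = 9 completes the 16 across.
(2,1) = 3 − 2 = 1 completes the 3 across.

9 7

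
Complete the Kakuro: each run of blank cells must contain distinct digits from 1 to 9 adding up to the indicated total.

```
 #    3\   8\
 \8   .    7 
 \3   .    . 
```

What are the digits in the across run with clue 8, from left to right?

1, 7

3 in 2 cells must be {1,2}.
R1C1 = 8 − 7 = 1 completes the 8 across.
R2C1 = 3 − 1 = 2 completes the 3 down.
R2C2 = 3 − 2 = 1 completes the 3 across.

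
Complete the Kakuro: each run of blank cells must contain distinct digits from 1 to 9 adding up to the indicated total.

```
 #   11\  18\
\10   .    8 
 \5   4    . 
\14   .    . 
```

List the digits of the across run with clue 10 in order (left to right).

R1C1 = 10 − 8 = 2 completes the 10 across.
R2C2 = 5 − 4 = 1 completes the 5 across.
R3C1 = 11 − 6 = 5 completes the 11 down.
R3C2 = 14 − 5 = 9 completes the 14 across.

2, 8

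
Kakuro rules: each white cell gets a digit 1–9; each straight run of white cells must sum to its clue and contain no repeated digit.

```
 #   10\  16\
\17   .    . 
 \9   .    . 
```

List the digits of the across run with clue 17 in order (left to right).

8 9

17 in 2 cells must be {8,9}; 16 in 2 cells must be {7,9}.
The 17 across and the 16 down share only 9, so R1C2 = 9.
R2C2 = 16 − 9 = 7 completes the 16 down.
R1C1 = 17 − 9 = 8 completes the 17 across.
R2C1 = 9 − 7 = 2 completes the 9 across.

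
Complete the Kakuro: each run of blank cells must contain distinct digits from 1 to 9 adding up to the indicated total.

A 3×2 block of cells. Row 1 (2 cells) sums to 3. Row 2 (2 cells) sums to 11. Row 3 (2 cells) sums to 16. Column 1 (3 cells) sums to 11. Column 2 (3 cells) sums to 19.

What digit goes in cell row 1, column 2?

3 in 2 cells must be {1,2}; 16 in 2 cells must be {7,9}.
The 3 across and the 19 down share only 2, so (1,2) = 2.
The 16 across and the 11 down share only 7, so (3,1) = 7.
(3,2) = 16 − 7 = 9 completes the 16 across.
(1,1) = 3 − 2 = 1 completes the 3 across.
(2,1) = 11 − 8 = 3 completes the 11 down.
(2,2) = 11 − 3 = 8 completes the 11 across.

2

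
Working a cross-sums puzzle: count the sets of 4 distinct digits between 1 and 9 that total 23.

9

4 distinct digits from 1–9 sum between 10 and 30.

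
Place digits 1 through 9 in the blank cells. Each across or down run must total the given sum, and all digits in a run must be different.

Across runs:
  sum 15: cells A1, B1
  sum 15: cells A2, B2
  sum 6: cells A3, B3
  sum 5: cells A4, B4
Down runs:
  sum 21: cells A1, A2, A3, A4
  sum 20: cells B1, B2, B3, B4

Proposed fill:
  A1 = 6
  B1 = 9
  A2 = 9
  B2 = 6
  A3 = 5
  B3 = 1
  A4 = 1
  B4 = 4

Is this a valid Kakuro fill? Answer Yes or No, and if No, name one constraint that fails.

Across: 6+9=15; 9+6=15; 5+1=6; 1+4=5. Down: 6+9+5+1=21; 9+6+1+4=20. No digit repeats within any run.

Yes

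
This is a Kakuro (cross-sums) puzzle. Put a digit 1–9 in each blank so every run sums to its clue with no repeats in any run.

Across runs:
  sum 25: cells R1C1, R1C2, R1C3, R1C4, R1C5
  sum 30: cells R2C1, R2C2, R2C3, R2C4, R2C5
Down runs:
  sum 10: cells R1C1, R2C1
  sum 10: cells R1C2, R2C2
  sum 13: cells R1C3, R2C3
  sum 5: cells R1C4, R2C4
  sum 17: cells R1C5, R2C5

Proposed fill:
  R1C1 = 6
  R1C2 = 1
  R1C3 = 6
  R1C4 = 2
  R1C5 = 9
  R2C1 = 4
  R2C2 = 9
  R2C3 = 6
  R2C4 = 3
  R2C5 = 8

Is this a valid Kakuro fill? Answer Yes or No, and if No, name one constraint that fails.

No — the down run R1C3–R2C3 sums to 12, not 13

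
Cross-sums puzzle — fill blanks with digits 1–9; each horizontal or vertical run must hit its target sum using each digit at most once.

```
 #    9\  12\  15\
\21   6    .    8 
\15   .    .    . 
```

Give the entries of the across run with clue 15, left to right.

R1C2 = 21 − 14 = 7 completes the 21 across.
R2C1 = 9 − 6 = 3 completes the 9 down.
R2C2 = 12 − 7 = 5 completes the 12 down.
R2C3 = 15 − 8 = 7 completes the 15 across.

3, 5, 7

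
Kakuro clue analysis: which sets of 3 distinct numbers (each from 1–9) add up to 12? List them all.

3 distinct digits from 1–9 sum between 6 and 24.

{1,2,9}; {1,3,8}; {1,4,7}; {1,5,6}; {2,3,7}; {2,4,6}; {3,4,5}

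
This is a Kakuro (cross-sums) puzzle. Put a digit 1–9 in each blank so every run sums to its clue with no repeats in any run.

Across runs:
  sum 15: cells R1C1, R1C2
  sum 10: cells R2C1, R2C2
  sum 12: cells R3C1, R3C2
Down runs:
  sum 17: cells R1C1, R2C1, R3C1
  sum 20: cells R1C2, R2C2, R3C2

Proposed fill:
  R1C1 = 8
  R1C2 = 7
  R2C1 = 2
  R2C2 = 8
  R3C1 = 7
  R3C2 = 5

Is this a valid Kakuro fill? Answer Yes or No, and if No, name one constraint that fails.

Yes

Across: 8+7=15; 2+8=10; 7+5=12. Down: 8+2+7=17; 7+8+5=20. No digit repeats within any run.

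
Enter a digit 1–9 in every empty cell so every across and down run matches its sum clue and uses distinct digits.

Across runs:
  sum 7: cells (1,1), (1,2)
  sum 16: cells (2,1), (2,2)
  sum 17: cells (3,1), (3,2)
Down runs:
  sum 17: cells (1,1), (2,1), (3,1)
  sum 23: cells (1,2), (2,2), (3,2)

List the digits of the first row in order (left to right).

16 in 2 cells must be {7,9}; 17 in 2 cells must be {8,9}; 23 in 3 cells must be {6,8,9}.
The 7 across and the 23 down share only 6, so (1,2) = 6.
Given what's placed, (2,2) must be 9 to fit the 16 across and 23 down.
(3,2) = 23 − 15 = 8 completes the 23 down.
(1,1) = 7 − 6 = 1 completes the 7 across.
(2,1) = 16 − 9 = 7 completes the 16 across.
(3,1) = 17 − 8 = 9 completes the 17 across.

1 6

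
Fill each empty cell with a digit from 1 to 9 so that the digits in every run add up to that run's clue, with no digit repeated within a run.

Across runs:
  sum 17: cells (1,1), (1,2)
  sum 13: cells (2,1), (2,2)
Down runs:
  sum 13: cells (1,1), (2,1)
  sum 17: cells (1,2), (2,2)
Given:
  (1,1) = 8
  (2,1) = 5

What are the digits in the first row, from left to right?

8 9

17 in 2 cells must be {8,9}.
(1,2) = 17 − 8 = 9 completes the 17 across.
(2,2) = 13 − 5 = 8 completes the 13 across.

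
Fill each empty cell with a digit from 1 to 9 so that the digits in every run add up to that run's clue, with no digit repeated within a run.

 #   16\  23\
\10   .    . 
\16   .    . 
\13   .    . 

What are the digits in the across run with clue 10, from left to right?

16 in 2 cells must be {7,9}; 23 in 3 cells must be {6,8,9}.
The 16 across and the 23 down share only 9, so R2C2 = 9.
R2C1 = 16 − 9 = 7 completes the 16 across.
Nothing is forced directly, so branch on R1C2, whose candidates are 6 or 8. If R1C2 = 8: then R1C1 would have to be in {2} for the 10 across but in {1,3,4,5,6,8} for the 16 down — contradiction. So R1C2 = 6.
R1C1 = 10 − 6 = 4 completes the 10 across.
R3C1 = 16 − 11 = 5 completes the 16 down.
R3C2 = 13 − 5 = 8 completes the 13 across.

4, 6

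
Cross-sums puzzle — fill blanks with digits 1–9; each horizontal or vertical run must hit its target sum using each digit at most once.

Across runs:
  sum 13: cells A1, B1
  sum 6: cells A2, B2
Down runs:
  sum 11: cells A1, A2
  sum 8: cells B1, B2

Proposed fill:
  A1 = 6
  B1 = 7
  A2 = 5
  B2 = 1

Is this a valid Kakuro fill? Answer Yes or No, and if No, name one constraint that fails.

Across: 6+7=13; 5+1=6. Down: 6+5=11; 7+1=8. No digit repeats within any run.

Yes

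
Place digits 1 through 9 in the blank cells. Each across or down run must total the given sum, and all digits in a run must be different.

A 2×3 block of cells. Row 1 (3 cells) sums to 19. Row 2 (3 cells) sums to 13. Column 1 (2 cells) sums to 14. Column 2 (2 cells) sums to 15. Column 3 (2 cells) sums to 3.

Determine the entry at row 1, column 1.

9

3 in 2 cells must be {1,2}.
The 19 across and the 3 down share only 2, so (1,3) = 2.
(2,3) = 3 − 2 = 1 completes the 3 down.
Nothing is forced directly, so branch on (1,1), whose candidates are 8 or 9. If (1,1) = 8: that forces (1,2) = 9, after which (2,1) would have to be in {3,4,5,7,8,9} for the 13 across but in {6} for the 14 down — contradiction. So (1,1) = 9.
(1,2) = 19 − 11 = 8 completes the 19 across.
(2,1) = 14 − 9 = 5 completes the 14 down.
(2,2) = 13 − 6 = 7 completes the 13 across.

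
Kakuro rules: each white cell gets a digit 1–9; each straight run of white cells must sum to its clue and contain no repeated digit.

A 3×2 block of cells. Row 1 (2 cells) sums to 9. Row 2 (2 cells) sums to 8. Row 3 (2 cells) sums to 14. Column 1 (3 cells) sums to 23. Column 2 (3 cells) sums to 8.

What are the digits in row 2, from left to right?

23 in 3 cells must be {6,8,9}.
The 8 across and the 23 down share only 6, so (2,1) = 6.
(2,2) = 8 − 6 = 2 completes the 8 across.
Given what's placed, (3,2) must be 5 to fit the 14 across and 8 down.
(1,1) = 8: the only remaining digit allowed by both the 9 across and the 23 down.
(1,2) = 9 − 8 = 1 completes the 9 across.
(3,1) = 14 − 5 = 9 completes the 14 across.

6 2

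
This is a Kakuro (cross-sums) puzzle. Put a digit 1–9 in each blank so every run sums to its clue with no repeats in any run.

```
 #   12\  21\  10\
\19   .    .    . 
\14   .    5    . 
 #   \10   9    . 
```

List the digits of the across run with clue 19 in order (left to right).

9 7 3

R1C2 = 21 − 14 = 7 completes the 21 down.
R3C3 = 10 − 9 = 1 completes the 10 across.
No cell is forced outright now. R1C3 can only be 3 or 4 (the digits allowed by both its 19 across and its 10 down). If R1C3 = 4: that forces R1C1 = 8, after which R2C1 would have to be in {1,2,3,6,7,8} for the 14 across but in {4} for the 12 down — contradiction. So R1C3 = 3.
R1C1 = 19 − 10 = 9 completes the 19 across.
R2C1 = 12 − 9 = 3 completes the 12 down.
R2C3 = 14 − 8 = 6 completes the 14 across.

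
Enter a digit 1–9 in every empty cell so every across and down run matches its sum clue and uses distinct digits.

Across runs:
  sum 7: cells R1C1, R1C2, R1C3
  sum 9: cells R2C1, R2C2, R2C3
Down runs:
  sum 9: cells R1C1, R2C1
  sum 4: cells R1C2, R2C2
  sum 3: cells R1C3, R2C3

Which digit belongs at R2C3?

1

7 in 3 cells must be {1,2,4}; 4 in 2 cells must be {1,3}; 3 in 2 cells must be {1,2}.
The 7 across and the 4 down share only 1, so R1C2 = 1.
Given what's placed, R1C3 must be 2 to fit the 7 across and 3 down.
R2C2 = 4 − 1 = 3 completes the 4 down.
R2C3 = 3 − 2 = 1 completes the 3 down.
R1C1 = 7 − 3 = 4 completes the 7 across.
R2C1 = 9 − 4 = 5 completes the 9 across.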